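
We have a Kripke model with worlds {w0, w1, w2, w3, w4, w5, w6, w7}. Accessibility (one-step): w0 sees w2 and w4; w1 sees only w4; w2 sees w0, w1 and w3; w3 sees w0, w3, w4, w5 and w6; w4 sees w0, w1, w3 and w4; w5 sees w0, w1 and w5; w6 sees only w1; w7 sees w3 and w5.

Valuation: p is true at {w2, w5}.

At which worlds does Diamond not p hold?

w0: successors {w2, w4}; not p there: w2:F, w4:T. ✓
w1: successors {w4}; not p there: w4:T. ✓
w2: successors {w0, w1, w3}; not p there: w0:T, w1:T, w3:T. ✓
w3: successors {w0, w3, w4, w5, w6}; not p there: w0:T, w3:T, w4:T, w5:F, w6:T. ✓
w4: successors {w0, w1, w3, w4}; not p there: w0:T, w1:T, w3:T, w4:T. ✓
w5: successors {w0, w1, w5}; not p there: w0:T, w1:T, w5:F. ✓
w6: successors {w1}; not p there: w1:T. ✓
w7: successors {w3, w5}; not p there: w3:T, w5:F. ✓

{w0, w1, w2, w3, w4, w5, w6, w7}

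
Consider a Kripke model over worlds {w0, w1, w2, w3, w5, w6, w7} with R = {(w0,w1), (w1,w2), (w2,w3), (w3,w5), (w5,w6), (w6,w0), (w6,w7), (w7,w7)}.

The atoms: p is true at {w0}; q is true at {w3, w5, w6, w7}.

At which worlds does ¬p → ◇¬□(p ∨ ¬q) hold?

{w0, w1, w2, w3, w5, w6, w7}

w0: ¬p is F, ◇¬□(p ∨ ¬q) is F. ✓
w1: ¬p is T, ◇¬□(p ∨ ¬q) is T. ✓
w2: ¬p is T, ◇¬□(p ∨ ¬q) is T. ✓
w3: ¬p is T, ◇¬□(p ∨ ¬q) is T. ✓
w5: ¬p is T, ◇¬□(p ∨ ¬q) is T. ✓
w6: ¬p is T, ◇¬□(p ∨ ¬q) is T. ✓
w7: ¬p is T, ◇¬□(p ∨ ¬q) is T. ✓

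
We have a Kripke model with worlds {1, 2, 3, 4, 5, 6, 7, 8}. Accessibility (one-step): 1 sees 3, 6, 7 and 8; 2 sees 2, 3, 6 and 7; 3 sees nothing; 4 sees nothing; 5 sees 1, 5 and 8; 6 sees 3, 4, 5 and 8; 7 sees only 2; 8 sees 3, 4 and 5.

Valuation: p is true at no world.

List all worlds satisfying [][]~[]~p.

{3, 4}

1: successors {3, 6, 7, 8}; []~[]~p there: 3:T, 6:F, 7:F, 8:F. ✗
2: successors {2, 3, 6, 7}; []~[]~p there: 2:F, 3:T, 6:F, 7:F. ✗
3: no successors, so [][]~[]~p holds vacuously. ✓
4: no successors, so [][]~[]~p holds vacuously. ✓
5: successors {1, 5, 8}; []~[]~p there: 1:F, 5:F, 8:F. ✗
6: successors {3, 4, 5, 8}; []~[]~p there: 3:T, 4:T, 5:F, 8:F. ✗
7: successors {2}; []~[]~p there: 2:F. ✗
8: successors {3, 4, 5}; []~[]~p there: 3:T, 4:T, 5:F. ✗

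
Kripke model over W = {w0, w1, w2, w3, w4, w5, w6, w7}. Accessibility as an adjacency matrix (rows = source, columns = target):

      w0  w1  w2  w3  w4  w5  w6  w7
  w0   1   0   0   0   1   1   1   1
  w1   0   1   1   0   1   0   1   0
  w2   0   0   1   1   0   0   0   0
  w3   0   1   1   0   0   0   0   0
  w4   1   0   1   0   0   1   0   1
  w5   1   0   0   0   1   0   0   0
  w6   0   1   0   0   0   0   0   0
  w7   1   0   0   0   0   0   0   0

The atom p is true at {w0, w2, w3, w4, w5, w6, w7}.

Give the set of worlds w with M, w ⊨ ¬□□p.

{w0, w1, w2, w3, w6}

w0: □□p is F. ✓
w1: □□p is F. ✓
w2: □□p is F. ✓
w3: □□p is F. ✓
w4: □□p is T. ✗
w5: □□p is T. ✗
w6: □□p is F. ✓
w7: □□p is T. ✗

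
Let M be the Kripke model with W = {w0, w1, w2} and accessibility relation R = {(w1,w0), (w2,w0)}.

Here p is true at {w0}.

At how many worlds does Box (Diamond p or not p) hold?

1

w0: no successors, so Box (Diamond p or not p) holds vacuously. ✓
w1: successors {w0}; Diamond p or not p there: w0:F. ✗
w2: successors {w0}; Diamond p or not p there: w0:F. ✗
Satisfying worlds: {w0}.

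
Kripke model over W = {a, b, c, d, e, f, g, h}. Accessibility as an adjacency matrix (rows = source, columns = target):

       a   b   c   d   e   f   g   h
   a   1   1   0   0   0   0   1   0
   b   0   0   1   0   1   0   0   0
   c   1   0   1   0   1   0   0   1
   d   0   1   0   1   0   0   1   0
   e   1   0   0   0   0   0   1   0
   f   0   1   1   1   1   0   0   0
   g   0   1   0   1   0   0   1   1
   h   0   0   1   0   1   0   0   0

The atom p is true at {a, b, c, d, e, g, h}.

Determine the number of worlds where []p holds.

a: successors {a, b, g}; p there: a:T, b:T, g:T. ✓
b: successors {c, e}; p there: c:T, e:T. ✓
c: successors {a, c, e, h}; p there: a:T, c:T, e:T, h:T. ✓
d: successors {b, d, g}; p there: b:T, d:T, g:T. ✓
e: successors {a, g}; p there: a:T, g:T. ✓
f: successors {b, c, d, e}; p there: b:T, c:T, d:T, e:T. ✓
g: successors {b, d, g, h}; p there: b:T, d:T, g:T, h:T. ✓
h: successors {c, e}; p there: c:T, e:T. ✓
Satisfying worlds: {a, b, c, d, e, f, g, h}.

8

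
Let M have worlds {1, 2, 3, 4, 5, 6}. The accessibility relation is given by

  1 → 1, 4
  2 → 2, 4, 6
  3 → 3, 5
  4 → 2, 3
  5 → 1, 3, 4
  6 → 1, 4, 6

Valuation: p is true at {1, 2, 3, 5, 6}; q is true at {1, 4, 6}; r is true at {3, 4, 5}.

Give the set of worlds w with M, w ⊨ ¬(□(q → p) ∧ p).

{1, 2, 4, 5, 6}

1: □(q → p) ∧ p is F. ✓
2: □(q → p) ∧ p is F. ✓
3: □(q → p) ∧ p is T. ✗
4: □(q → p) ∧ p is F. ✓
5: □(q → p) ∧ p is F. ✓
6: □(q → p) ∧ p is F. ✓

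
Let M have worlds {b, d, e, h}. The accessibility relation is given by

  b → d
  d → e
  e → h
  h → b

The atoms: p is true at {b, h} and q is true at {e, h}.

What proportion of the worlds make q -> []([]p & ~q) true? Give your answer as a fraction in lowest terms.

b: q is F, []([]p & ~q) is F. ✓
d: q is F, []([]p & ~q) is F. ✓
e: q is T, []([]p & ~q) is F. ✗
h: q is T, []([]p & ~q) is F. ✗
That's 2 of 4 worlds, so 2/4 = 1/2.

1/2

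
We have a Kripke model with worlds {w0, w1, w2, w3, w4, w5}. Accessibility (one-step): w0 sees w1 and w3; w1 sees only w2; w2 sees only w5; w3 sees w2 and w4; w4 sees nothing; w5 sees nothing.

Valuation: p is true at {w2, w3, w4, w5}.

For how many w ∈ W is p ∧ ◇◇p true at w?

1

w0: p is F, ◇◇p is T. ✗
w1: p is F, ◇◇p is T. ✗
w2: p is T, ◇◇p is F. ✗
w3: p is T, ◇◇p is T. ✓
w4: p is T, ◇◇p is F. ✗
w5: p is T, ◇◇p is F. ✗
Satisfying worlds: {w3}.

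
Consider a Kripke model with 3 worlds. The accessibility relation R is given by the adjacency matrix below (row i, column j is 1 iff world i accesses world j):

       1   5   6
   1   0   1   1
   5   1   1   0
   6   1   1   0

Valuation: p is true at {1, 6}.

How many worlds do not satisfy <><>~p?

1: successors {5, 6}; <>~p there: 5:T, 6:T. ✓
5: successors {1, 5}; <>~p there: 1:T, 5:T. ✓
6: successors {1, 5}; <>~p there: 1:T, 5:T. ✓
Satisfying worlds: {1, 5, 6}.
So <><>~p fails at the other 0 worlds.

0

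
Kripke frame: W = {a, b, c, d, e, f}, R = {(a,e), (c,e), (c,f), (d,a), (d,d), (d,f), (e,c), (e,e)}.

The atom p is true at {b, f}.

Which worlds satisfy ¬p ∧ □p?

a: ¬p is T, □p is F. ✗
b: ¬p is F, □p is T. ✗
c: ¬p is T, □p is F. ✗
d: ¬p is T, □p is F. ✗
e: ¬p is T, □p is F. ✗
f: ¬p is F, □p is T. ✗

∅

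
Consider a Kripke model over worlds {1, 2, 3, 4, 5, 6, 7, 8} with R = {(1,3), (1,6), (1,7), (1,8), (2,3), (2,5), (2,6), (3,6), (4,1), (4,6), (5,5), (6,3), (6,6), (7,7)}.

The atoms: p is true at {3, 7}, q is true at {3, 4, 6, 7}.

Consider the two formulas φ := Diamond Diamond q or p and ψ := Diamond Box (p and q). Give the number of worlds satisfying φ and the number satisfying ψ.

6 and 2

For Diamond Diamond q or p:
1: Diamond Diamond q is T, p is F. ✓
2: Diamond Diamond q is T, p is F. ✓
3: Diamond Diamond q is T, p is T. ✓
4: Diamond Diamond q is T, p is F. ✓
5: Diamond Diamond q is F, p is F. ✗
6: Diamond Diamond q is T, p is F. ✓
7: Diamond Diamond q is T, p is T. ✓
8: Diamond Diamond q is F, p is F. ✗
— 6 worlds.
For Diamond Box (p and q):
1: successors {3, 6, 7, 8}; Box (p and q) there: 3:F, 6:F, 7:T, 8:T. ✓
2: successors {3, 5, 6}; Box (p and q) there: 3:F, 5:F, 6:F. ✗
3: successors {6}; Box (p and q) there: 6:F. ✗
4: successors {1, 6}; Box (p and q) there: 1:F, 6:F. ✗
5: successors {5}; Box (p and q) there: 5:F. ✗
6: successors {3, 6}; Box (p and q) there: 3:F, 6:F. ✗
7: successors {7}; Box (p and q) there: 7:T. ✓
8: no successors, so Diamond Box (p and q) fails. ✗
— 2 worlds.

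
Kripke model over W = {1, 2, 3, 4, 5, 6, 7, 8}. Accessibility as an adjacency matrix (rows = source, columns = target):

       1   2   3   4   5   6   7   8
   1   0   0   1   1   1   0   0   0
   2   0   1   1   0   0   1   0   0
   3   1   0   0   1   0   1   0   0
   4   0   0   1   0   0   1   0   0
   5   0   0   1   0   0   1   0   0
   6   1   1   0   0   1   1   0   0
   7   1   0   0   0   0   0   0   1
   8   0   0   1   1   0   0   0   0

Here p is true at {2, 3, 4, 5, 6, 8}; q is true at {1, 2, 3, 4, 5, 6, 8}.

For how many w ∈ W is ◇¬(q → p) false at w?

5

1: successors {3, 4, 5}; ¬(q → p) there: 3:F, 4:F, 5:F. ✗
2: successors {2, 3, 6}; ¬(q → p) there: 2:F, 3:F, 6:F. ✗
3: successors {1, 4, 6}; ¬(q → p) there: 1:T, 4:F, 6:F. ✓
4: successors {3, 6}; ¬(q → p) there: 3:F, 6:F. ✗
5: successors {3, 6}; ¬(q → p) there: 3:F, 6:F. ✗
6: successors {1, 2, 5, 6}; ¬(q → p) there: 1:T, 2:F, 5:F, 6:F. ✓
7: successors {1, 8}; ¬(q → p) there: 1:T, 8:F. ✓
8: successors {3, 4}; ¬(q → p) there: 3:F, 4:F. ✗
Satisfying worlds: {3, 6, 7}.
So ◇¬(q → p) fails at the other 5 worlds.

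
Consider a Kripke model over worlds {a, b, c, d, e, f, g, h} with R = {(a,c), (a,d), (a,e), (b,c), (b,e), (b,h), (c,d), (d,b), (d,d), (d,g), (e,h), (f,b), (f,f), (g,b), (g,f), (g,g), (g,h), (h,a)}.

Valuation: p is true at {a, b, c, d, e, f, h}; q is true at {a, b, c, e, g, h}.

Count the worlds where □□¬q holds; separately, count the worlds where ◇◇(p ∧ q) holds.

0 and 8

For □□¬q:
a: successors {c, d, e}; □¬q there: c:T, d:F, e:F. ✗
b: successors {c, e, h}; □¬q there: c:T, e:F, h:F. ✗
c: successors {d}; □¬q there: d:F. ✗
d: successors {b, d, g}; □¬q there: b:F, d:F, g:F. ✗
e: successors {h}; □¬q there: h:F. ✗
f: successors {b, f}; □¬q there: b:F, f:F. ✗
g: successors {b, f, g, h}; □¬q there: b:F, f:F, g:F, h:F. ✗
h: successors {a}; □¬q there: a:F. ✗
— 0 worlds.
For ◇◇(p ∧ q):
a: successors {c, d, e}; ◇(p ∧ q) there: c:F, d:T, e:T. ✓
b: successors {c, e, h}; ◇(p ∧ q) there: c:F, e:T, h:T. ✓
c: successors {d}; ◇(p ∧ q) there: d:T. ✓
d: successors {b, d, g}; ◇(p ∧ q) there: b:T, d:T, g:T. ✓
e: successors {h}; ◇(p ∧ q) there: h:T. ✓
f: successors {b, f}; ◇(p ∧ q) there: b:T, f:T. ✓
g: successors {b, f, g, h}; ◇(p ∧ q) there: b:T, f:T, g:T, h:T. ✓
h: successors {a}; ◇(p ∧ q) there: a:T. ✓
— 8 worlds.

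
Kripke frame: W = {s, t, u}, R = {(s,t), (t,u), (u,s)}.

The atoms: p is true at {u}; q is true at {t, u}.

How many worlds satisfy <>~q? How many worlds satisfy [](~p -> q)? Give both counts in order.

For <>~q:
s: successors {t}; ~q there: t:F. ✗
t: successors {u}; ~q there: u:F. ✗
u: successors {s}; ~q there: s:T. ✓
— 1 world.
For [](~p -> q):
s: successors {t}; ~p -> q there: t:T. ✓
t: successors {u}; ~p -> q there: u:T. ✓
u: successors {s}; ~p -> q there: s:F. ✗
— 2 worlds.

1 and 2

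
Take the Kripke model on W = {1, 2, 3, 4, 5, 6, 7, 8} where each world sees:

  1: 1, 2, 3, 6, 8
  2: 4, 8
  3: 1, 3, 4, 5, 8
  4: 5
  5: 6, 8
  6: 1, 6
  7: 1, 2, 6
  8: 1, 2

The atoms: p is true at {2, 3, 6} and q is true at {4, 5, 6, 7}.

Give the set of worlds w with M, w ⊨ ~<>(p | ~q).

{4}

1: <>(p | ~q) is T. ✗
2: <>(p | ~q) is T. ✗
3: <>(p | ~q) is T. ✗
4: <>(p | ~q) is F. ✓
5: <>(p | ~q) is T. ✗
6: <>(p | ~q) is T. ✗
7: <>(p | ~q) is T. ✗
8: <>(p | ~q) is T. ✗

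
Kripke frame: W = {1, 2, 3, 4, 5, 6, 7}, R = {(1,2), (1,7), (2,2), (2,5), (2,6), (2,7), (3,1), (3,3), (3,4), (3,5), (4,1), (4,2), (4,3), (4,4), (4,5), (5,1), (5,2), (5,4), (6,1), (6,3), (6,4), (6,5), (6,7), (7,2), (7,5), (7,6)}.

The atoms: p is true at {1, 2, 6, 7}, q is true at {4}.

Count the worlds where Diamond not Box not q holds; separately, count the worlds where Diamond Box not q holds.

For Diamond not Box not q:
1: successors {2, 7}; not Box not q there: 2:F, 7:F. ✗
2: successors {2, 5, 6, 7}; not Box not q there: 2:F, 5:T, 6:T, 7:F. ✓
3: successors {1, 3, 4, 5}; not Box not q there: 1:F, 3:T, 4:T, 5:T. ✓
4: successors {1, 2, 3, 4, 5}; not Box not q there: 1:F, 2:F, 3:T, 4:T, 5:T. ✓
5: successors {1, 2, 4}; not Box not q there: 1:F, 2:F, 4:T. ✓
6: successors {1, 3, 4, 5, 7}; not Box not q there: 1:F, 3:T, 4:T, 5:T, 7:F. ✓
7: successors {2, 5, 6}; not Box not q there: 2:F, 5:T, 6:T. ✓
— 6 worlds.
For Diamond Box not q:
1: successors {2, 7}; Box not q there: 2:T, 7:T. ✓
2: successors {2, 5, 6, 7}; Box not q there: 2:T, 5:F, 6:F, 7:T. ✓
3: successors {1, 3, 4, 5}; Box not q there: 1:T, 3:F, 4:F, 5:F. ✓
4: successors {1, 2, 3, 4, 5}; Box not q there: 1:T, 2:T, 3:F, 4:F, 5:F. ✓
5: successors {1, 2, 4}; Box not q there: 1:T, 2:T, 4:F. ✓
6: successors {1, 3, 4, 5, 7}; Box not q there: 1:T, 3:F, 4:F, 5:F, 7:T. ✓
7: successors {2, 5, 6}; Box not q there: 2:T, 5:F, 6:F. ✓
— 7 worlds.

6 and 7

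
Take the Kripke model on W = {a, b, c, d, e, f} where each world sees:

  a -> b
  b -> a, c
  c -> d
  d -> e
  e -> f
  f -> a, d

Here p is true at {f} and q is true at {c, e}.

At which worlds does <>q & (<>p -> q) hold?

{b, d}

a: <>q is F, <>p -> q is T. ✗
b: <>q is T, <>p -> q is T. ✓
c: <>q is F, <>p -> q is T. ✗
d: <>q is T, <>p -> q is T. ✓
e: <>q is F, <>p -> q is T. ✗
f: <>q is F, <>p -> q is T. ✗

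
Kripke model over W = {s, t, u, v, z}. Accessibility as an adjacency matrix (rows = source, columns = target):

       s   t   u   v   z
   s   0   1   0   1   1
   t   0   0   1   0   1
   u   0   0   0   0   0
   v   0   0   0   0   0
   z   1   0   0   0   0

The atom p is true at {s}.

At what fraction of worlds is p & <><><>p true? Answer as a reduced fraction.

s: p is T, <><><>p is T. ✓
t: p is F, <><><>p is F. ✗
u: p is F, <><><>p is F. ✗
v: p is F, <><><>p is F. ✗
z: p is F, <><><>p is T. ✗
That's 1 of 5 worlds, so 1/5.

1/5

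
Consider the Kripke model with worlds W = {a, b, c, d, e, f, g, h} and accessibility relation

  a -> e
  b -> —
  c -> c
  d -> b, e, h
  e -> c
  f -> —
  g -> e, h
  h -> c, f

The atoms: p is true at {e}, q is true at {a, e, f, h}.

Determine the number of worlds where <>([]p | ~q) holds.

4

a: successors {e}; []p | ~q there: e:F. ✗
b: no successors, so <>([]p | ~q) fails. ✗
c: successors {c}; []p | ~q there: c:T. ✓
d: successors {b, e, h}; []p | ~q there: b:T, e:F, h:F. ✓
e: successors {c}; []p | ~q there: c:T. ✓
f: no successors, so <>([]p | ~q) fails. ✗
g: successors {e, h}; []p | ~q there: e:F, h:F. ✗
h: successors {c, f}; []p | ~q there: c:T, f:T. ✓
Satisfying worlds: {c, d, e, h}.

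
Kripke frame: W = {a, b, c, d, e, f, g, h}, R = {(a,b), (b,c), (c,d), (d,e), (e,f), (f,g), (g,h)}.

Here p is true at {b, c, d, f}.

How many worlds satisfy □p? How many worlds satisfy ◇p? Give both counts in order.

5 and 4

For □p:
a: successors {b}; p there: b:T. ✓
b: successors {c}; p there: c:T. ✓
c: successors {d}; p there: d:T. ✓
d: successors {e}; p there: e:F. ✗
e: successors {f}; p there: f:T. ✓
f: successors {g}; p there: g:F. ✗
g: successors {h}; p there: h:F. ✗
h: no successors, so □p holds vacuously. ✓
— 5 worlds.
For ◇p:
a: successors {b}; p there: b:T. ✓
b: successors {c}; p there: c:T. ✓
c: successors {d}; p there: d:T. ✓
d: successors {e}; p there: e:F. ✗
e: successors {f}; p there: f:T. ✓
f: successors {g}; p there: g:F. ✗
g: successors {h}; p there: h:F. ✗
h: no successors, so ◇p fails. ✗
— 4 worlds.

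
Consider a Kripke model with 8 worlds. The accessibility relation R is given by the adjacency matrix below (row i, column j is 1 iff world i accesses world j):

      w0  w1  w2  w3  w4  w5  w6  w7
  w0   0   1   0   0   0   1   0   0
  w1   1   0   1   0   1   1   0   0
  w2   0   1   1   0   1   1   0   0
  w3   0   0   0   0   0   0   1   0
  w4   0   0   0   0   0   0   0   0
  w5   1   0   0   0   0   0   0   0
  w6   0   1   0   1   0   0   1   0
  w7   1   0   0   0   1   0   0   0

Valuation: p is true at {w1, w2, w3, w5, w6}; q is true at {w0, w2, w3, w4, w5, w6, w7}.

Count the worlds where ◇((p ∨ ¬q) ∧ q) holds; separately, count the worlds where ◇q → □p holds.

5 and 4

For ◇((p ∨ ¬q) ∧ q):
w0: successors {w1, w5}; (p ∨ ¬q) ∧ q there: w1:F, w5:T. ✓
w1: successors {w0, w2, w4, w5}; (p ∨ ¬q) ∧ q there: w0:F, w2:T, w4:F, w5:T. ✓
w2: successors {w1, w2, w4, w5}; (p ∨ ¬q) ∧ q there: w1:F, w2:T, w4:F, w5:T. ✓
w3: successors {w6}; (p ∨ ¬q) ∧ q there: w6:T. ✓
w4: no successors, so ◇((p ∨ ¬q) ∧ q) fails. ✗
w5: successors {w0}; (p ∨ ¬q) ∧ q there: w0:F. ✗
w6: successors {w1, w3, w6}; (p ∨ ¬q) ∧ q there: w1:F, w3:T, w6:T. ✓
w7: successors {w0, w4}; (p ∨ ¬q) ∧ q there: w0:F, w4:F. ✗
— 5 worlds.
For ◇q → □p:
w0: ◇q is T, □p is T. ✓
w1: ◇q is T, □p is F. ✗
w2: ◇q is T, □p is F. ✗
w3: ◇q is T, □p is T. ✓
w4: ◇q is F, □p is T. ✓
w5: ◇q is T, □p is F. ✗
w6: ◇q is T, □p is T. ✓
w7: ◇q is T, □p is F. ✗
— 4 worlds.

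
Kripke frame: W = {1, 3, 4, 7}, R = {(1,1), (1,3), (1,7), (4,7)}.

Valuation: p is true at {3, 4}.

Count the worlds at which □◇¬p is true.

1: successors {1, 3, 7}; ◇¬p there: 1:T, 3:F, 7:F. ✗
3: no successors, so □◇¬p holds vacuously. ✓
4: successors {7}; ◇¬p there: 7:F. ✗
7: no successors, so □◇¬p holds vacuously. ✓
Satisfying worlds: {3, 7}.

2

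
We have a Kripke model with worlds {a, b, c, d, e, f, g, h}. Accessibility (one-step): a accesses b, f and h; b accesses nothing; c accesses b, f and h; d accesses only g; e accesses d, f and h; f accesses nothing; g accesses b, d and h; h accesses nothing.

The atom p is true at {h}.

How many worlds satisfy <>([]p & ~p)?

4

a: successors {b, f, h}; []p & ~p there: b:T, f:T, h:F. ✓
b: no successors, so <>([]p & ~p) fails. ✗
c: successors {b, f, h}; []p & ~p there: b:T, f:T, h:F. ✓
d: successors {g}; []p & ~p there: g:F. ✗
e: successors {d, f, h}; []p & ~p there: d:F, f:T, h:F. ✓
f: no successors, so <>([]p & ~p) fails. ✗
g: successors {b, d, h}; []p & ~p there: b:T, d:F, h:F. ✓
h: no successors, so <>([]p & ~p) fails. ✗
Satisfying worlds: {a, c, e, g}.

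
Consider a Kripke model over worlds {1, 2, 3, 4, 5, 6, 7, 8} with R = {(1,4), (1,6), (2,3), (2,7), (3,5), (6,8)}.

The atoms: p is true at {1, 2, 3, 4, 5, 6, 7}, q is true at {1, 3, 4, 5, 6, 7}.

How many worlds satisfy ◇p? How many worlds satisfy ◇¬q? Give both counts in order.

3 and 1

For ◇p:
1: successors {4, 6}; p there: 4:T, 6:T. ✓
2: successors {3, 7}; p there: 3:T, 7:T. ✓
3: successors {5}; p there: 5:T. ✓
4: no successors, so ◇p fails. ✗
5: no successors, so ◇p fails. ✗
6: successors {8}; p there: 8:F. ✗
7: no successors, so ◇p fails. ✗
8: no successors, so ◇p fails. ✗
— 3 worlds.
For ◇¬q:
1: successors {4, 6}; ¬q there: 4:F, 6:F. ✗
2: successors {3, 7}; ¬q there: 3:F, 7:F. ✗
3: successors {5}; ¬q there: 5:F. ✗
4: no successors, so ◇¬q fails. ✗
5: no successors, so ◇¬q fails. ✗
6: successors {8}; ¬q there: 8:T. ✓
7: no successors, so ◇¬q fails. ✗
8: no successors, so ◇¬q fails. ✗
— 1 world.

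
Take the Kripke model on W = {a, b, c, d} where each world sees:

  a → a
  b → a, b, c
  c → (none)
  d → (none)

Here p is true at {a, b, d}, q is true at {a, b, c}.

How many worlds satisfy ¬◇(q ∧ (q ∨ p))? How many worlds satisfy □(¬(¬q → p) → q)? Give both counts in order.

For ¬◇(q ∧ (q ∨ p)):
a: ◇(q ∧ (q ∨ p)) is T. ✗
b: ◇(q ∧ (q ∨ p)) is T. ✗
c: ◇(q ∧ (q ∨ p)) is F. ✓
d: ◇(q ∧ (q ∨ p)) is F. ✓
— 2 worlds.
For □(¬(¬q → p) → q):
a: successors {a}; ¬(¬q → p) → q there: a:T. ✓
b: successors {a, b, c}; ¬(¬q → p) → q there: a:T, b:T, c:T. ✓
c: no successors, so □(¬(¬q → p) → q) holds vacuously. ✓
d: no successors, so □(¬(¬q → p) → q) holds vacuously. ✓
— 4 worlds.

2 and 4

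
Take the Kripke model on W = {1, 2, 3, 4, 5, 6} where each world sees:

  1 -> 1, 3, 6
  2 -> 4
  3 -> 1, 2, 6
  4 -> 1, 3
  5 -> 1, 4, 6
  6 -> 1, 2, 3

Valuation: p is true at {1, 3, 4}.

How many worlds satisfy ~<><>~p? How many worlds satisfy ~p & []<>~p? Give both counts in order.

For ~<><>~p:
1: <><>~p is T. ✗
2: <><>~p is F. ✓
3: <><>~p is T. ✗
4: <><>~p is T. ✗
5: <><>~p is T. ✗
6: <><>~p is T. ✗
— 1 world.
For ~p & []<>~p:
1: ~p is F, []<>~p is T. ✗
2: ~p is T, []<>~p is F. ✗
3: ~p is F, []<>~p is F. ✗
4: ~p is F, []<>~p is T. ✗
5: ~p is T, []<>~p is F. ✗
6: ~p is T, []<>~p is F. ✗
— 0 worlds.

1 and 0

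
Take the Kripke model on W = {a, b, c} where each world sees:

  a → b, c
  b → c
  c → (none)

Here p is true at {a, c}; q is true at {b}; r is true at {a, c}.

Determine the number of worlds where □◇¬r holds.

a: successors {b, c}; ◇¬r there: b:F, c:F. ✗
b: successors {c}; ◇¬r there: c:F. ✗
c: no successors, so □◇¬r holds vacuously. ✓
Satisfying worlds: {c}.

1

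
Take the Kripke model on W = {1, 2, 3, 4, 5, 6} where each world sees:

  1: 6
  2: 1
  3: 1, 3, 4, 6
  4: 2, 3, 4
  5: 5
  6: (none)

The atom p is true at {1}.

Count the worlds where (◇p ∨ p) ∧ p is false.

5

1: ◇p ∨ p is T, p is T. ✓
2: ◇p ∨ p is T, p is F. ✗
3: ◇p ∨ p is T, p is F. ✗
4: ◇p ∨ p is F, p is F. ✗
5: ◇p ∨ p is F, p is F. ✗
6: ◇p ∨ p is F, p is F. ✗
Satisfying worlds: {1}.
So (◇p ∨ p) ∧ p fails at the other 5 worlds.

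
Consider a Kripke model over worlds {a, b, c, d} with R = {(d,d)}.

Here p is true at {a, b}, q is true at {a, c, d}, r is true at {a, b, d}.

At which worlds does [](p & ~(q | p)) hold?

{a, b, c}

a: no successors, so [](p & ~(q | p)) holds vacuously. ✓
b: no successors, so [](p & ~(q | p)) holds vacuously. ✓
c: no successors, so [](p & ~(q | p)) holds vacuously. ✓
d: successors {d}; p & ~(q | p) there: d:F. ✗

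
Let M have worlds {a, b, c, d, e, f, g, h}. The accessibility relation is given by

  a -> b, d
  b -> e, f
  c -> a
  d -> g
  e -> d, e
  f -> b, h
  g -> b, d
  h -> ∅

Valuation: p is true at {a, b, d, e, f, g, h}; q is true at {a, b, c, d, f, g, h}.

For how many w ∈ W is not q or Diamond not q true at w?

a: not q is F, Diamond not q is F. ✗
b: not q is F, Diamond not q is T. ✓
c: not q is F, Diamond not q is F. ✗
d: not q is F, Diamond not q is F. ✗
e: not q is T, Diamond not q is T. ✓
f: not q is F, Diamond not q is F. ✗
g: not q is F, Diamond not q is F. ✗
h: not q is F, Diamond not q is F. ✗
Satisfying worlds: {b, e}.

2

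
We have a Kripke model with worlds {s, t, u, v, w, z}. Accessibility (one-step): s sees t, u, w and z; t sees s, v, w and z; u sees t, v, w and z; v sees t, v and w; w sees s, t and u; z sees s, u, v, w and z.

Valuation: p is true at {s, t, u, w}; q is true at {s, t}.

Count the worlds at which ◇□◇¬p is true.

5

s: successors {t, u, w, z}; □◇¬p there: t:F, u:F, w:T, z:F. ✓
t: successors {s, v, w, z}; □◇¬p there: s:F, v:F, w:T, z:F. ✓
u: successors {t, v, w, z}; □◇¬p there: t:F, v:F, w:T, z:F. ✓
v: successors {t, v, w}; □◇¬p there: t:F, v:F, w:T. ✓
w: successors {s, t, u}; □◇¬p there: s:F, t:F, u:F. ✗
z: successors {s, u, v, w, z}; □◇¬p there: s:F, u:F, v:F, w:T, z:F. ✓
Satisfying worlds: {s, t, u, v, z}.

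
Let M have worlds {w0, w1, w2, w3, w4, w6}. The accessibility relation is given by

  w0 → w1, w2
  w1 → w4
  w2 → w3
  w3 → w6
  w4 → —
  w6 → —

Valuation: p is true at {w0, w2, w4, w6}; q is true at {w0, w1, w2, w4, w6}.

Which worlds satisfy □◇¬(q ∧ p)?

{w4, w6}

w0: successors {w1, w2}; ◇¬(q ∧ p) there: w1:F, w2:T. ✗
w1: successors {w4}; ◇¬(q ∧ p) there: w4:F. ✗
w2: successors {w3}; ◇¬(q ∧ p) there: w3:F. ✗
w3: successors {w6}; ◇¬(q ∧ p) there: w6:F. ✗
w4: no successors, so □◇¬(q ∧ p) holds vacuously. ✓
w6: no successors, so □◇¬(q ∧ p) holds vacuously. ✓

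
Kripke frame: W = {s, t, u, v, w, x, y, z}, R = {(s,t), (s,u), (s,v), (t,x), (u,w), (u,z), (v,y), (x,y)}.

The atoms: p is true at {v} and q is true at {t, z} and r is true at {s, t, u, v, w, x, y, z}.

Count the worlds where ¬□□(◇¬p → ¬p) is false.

s: □□(◇¬p → ¬p) is T. ✗
t: □□(◇¬p → ¬p) is T. ✗
u: □□(◇¬p → ¬p) is T. ✗
v: □□(◇¬p → ¬p) is T. ✗
w: □□(◇¬p → ¬p) is T. ✗
x: □□(◇¬p → ¬p) is T. ✗
y: □□(◇¬p → ¬p) is T. ✗
z: □□(◇¬p → ¬p) is T. ✗
Satisfying worlds: ∅.
So ¬□□(◇¬p → ¬p) fails at the other 8 worlds.

8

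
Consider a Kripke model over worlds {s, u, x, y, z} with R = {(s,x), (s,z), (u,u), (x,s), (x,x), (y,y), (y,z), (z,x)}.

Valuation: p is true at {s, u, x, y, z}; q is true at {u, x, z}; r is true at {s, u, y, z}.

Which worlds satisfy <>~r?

s: successors {x, z}; ~r there: x:T, z:F. ✓
u: successors {u}; ~r there: u:F. ✗
x: successors {s, x}; ~r there: s:F, x:T. ✓
y: successors {y, z}; ~r there: y:F, z:F. ✗
z: successors {x}; ~r there: x:T. ✓

{s, x, z}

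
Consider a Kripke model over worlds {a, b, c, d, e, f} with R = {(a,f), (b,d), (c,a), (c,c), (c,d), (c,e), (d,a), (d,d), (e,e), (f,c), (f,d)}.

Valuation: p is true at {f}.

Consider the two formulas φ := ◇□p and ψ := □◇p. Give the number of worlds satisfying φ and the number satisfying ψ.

For ◇□p:
a: successors {f}; □p there: f:F. ✗
b: successors {d}; □p there: d:F. ✗
c: successors {a, c, d, e}; □p there: a:T, c:F, d:F, e:F. ✓
d: successors {a, d}; □p there: a:T, d:F. ✓
e: successors {e}; □p there: e:F. ✗
f: successors {c, d}; □p there: c:F, d:F. ✗
— 2 worlds.
For □◇p:
a: successors {f}; ◇p there: f:F. ✗
b: successors {d}; ◇p there: d:F. ✗
c: successors {a, c, d, e}; ◇p there: a:T, c:F, d:F, e:F. ✗
d: successors {a, d}; ◇p there: a:T, d:F. ✗
e: successors {e}; ◇p there: e:F. ✗
f: successors {c, d}; ◇p there: c:F, d:F. ✗
— 0 worlds.

2 and 0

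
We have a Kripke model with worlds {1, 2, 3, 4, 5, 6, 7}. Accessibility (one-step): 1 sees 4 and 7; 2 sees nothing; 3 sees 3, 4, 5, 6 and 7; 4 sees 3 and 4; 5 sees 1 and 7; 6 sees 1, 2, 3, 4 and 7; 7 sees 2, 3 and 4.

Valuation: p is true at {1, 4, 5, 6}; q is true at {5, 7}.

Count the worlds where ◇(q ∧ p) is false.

1: successors {4, 7}; q ∧ p there: 4:F, 7:F. ✗
2: no successors, so ◇(q ∧ p) fails. ✗
3: successors {3, 4, 5, 6, 7}; q ∧ p there: 3:F, 4:F, 5:T, 6:F, 7:F. ✓
4: successors {3, 4}; q ∧ p there: 3:F, 4:F. ✗
5: successors {1, 7}; q ∧ p there: 1:F, 7:F. ✗
6: successors {1, 2, 3, 4, 7}; q ∧ p there: 1:F, 2:F, 3:F, 4:F, 7:F. ✗
7: successors {2, 3, 4}; q ∧ p there: 2:F, 3:F, 4:F. ✗
Satisfying worlds: {3}.
So ◇(q ∧ p) fails at the other 6 worlds.

6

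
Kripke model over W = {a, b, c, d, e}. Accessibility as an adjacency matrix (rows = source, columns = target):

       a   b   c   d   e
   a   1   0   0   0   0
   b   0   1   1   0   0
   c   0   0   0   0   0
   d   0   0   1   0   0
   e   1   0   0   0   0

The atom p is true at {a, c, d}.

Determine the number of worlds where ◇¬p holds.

1

a: successors {a}; ¬p there: a:F. ✗
b: successors {b, c}; ¬p there: b:T, c:F. ✓
c: no successors, so ◇¬p fails. ✗
d: successors {c}; ¬p there: c:F. ✗
e: successors {a}; ¬p there: a:F. ✗
Satisfying worlds: {b}.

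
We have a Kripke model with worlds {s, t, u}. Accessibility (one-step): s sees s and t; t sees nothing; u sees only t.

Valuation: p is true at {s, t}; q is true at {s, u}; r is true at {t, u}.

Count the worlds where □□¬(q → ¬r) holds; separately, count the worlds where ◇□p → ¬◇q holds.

2 and 2

For □□¬(q → ¬r):
s: successors {s, t}; □¬(q → ¬r) there: s:F, t:T. ✗
t: no successors, so □□¬(q → ¬r) holds vacuously. ✓
u: successors {t}; □¬(q → ¬r) there: t:T. ✓
— 2 worlds.
For ◇□p → ¬◇q:
s: ◇□p is T, ¬◇q is F. ✗
t: ◇□p is F, ¬◇q is T. ✓
u: ◇□p is T, ¬◇q is T. ✓
— 2 worlds.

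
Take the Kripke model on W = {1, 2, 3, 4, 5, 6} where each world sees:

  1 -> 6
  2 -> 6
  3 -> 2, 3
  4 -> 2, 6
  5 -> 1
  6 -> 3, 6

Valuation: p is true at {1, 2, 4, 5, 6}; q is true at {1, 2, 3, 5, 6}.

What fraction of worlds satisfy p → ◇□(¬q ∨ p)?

1: p is T, ◇□(¬q ∨ p) is F. ✗
2: p is T, ◇□(¬q ∨ p) is F. ✗
3: p is F, ◇□(¬q ∨ p) is T. ✓
4: p is T, ◇□(¬q ∨ p) is T. ✓
5: p is T, ◇□(¬q ∨ p) is T. ✓
6: p is T, ◇□(¬q ∨ p) is F. ✗
That's 3 of 6 worlds, so 3/6 = 1/2.

1/2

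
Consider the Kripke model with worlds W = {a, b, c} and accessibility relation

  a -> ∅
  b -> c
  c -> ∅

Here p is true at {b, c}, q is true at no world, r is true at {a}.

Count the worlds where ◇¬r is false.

2

a: no successors, so ◇¬r fails. ✗
b: successors {c}; ¬r there: c:T. ✓
c: no successors, so ◇¬r fails. ✗
Satisfying worlds: {b}.
So ◇¬r fails at the other 2 worlds.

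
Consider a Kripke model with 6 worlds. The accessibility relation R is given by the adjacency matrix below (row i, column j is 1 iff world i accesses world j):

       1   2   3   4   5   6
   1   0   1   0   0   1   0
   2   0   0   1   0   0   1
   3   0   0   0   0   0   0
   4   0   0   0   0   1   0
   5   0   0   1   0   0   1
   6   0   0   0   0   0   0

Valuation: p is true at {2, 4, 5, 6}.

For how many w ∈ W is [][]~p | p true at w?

5

1: [][]~p is F, p is F. ✗
2: [][]~p is T, p is T. ✓
3: [][]~p is T, p is F. ✓
4: [][]~p is F, p is T. ✓
5: [][]~p is T, p is T. ✓
6: [][]~p is T, p is T. ✓
Satisfying worlds: {2, 3, 4, 5, 6}.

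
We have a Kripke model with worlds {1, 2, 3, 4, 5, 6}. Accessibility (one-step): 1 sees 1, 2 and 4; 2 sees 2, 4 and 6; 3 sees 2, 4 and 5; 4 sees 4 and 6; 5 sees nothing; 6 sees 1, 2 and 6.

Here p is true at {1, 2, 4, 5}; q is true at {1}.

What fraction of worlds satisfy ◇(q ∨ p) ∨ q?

5/6

1: ◇(q ∨ p) is T, q is T. ✓
2: ◇(q ∨ p) is T, q is F. ✓
3: ◇(q ∨ p) is T, q is F. ✓
4: ◇(q ∨ p) is T, q is F. ✓
5: ◇(q ∨ p) is F, q is F. ✗
6: ◇(q ∨ p) is T, q is F. ✓
That's 5 of 6 worlds, so 5/6.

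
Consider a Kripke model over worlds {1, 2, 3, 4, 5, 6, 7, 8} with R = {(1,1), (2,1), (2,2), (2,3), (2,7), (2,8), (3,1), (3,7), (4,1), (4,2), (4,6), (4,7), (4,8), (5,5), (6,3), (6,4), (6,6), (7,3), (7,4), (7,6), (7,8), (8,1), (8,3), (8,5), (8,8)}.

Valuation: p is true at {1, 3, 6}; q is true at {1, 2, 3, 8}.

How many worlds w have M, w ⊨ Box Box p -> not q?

7

1: Box Box p is T, not q is F. ✗
2: Box Box p is F, not q is F. ✓
3: Box Box p is F, not q is F. ✓
4: Box Box p is F, not q is T. ✓
5: Box Box p is F, not q is T. ✓
6: Box Box p is F, not q is T. ✓
7: Box Box p is F, not q is T. ✓
8: Box Box p is F, not q is F. ✓
Satisfying worlds: {2, 3, 4, 5, 6, 7, 8}.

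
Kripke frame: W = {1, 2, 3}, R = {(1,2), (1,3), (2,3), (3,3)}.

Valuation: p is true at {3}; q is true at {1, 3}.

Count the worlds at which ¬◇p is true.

0

1: ◇p is T. ✗
2: ◇p is T. ✗
3: ◇p is T. ✗
Satisfying worlds: ∅.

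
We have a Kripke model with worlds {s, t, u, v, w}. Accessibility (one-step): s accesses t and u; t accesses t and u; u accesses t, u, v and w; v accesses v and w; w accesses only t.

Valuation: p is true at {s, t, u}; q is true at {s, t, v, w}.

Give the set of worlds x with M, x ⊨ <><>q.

{s, t, u, v, w}

s: successors {t, u}; <>q there: t:T, u:T. ✓
t: successors {t, u}; <>q there: t:T, u:T. ✓
u: successors {t, u, v, w}; <>q there: t:T, u:T, v:T, w:T. ✓
v: successors {v, w}; <>q there: v:T, w:T. ✓
w: successors {t}; <>q there: t:T. ✓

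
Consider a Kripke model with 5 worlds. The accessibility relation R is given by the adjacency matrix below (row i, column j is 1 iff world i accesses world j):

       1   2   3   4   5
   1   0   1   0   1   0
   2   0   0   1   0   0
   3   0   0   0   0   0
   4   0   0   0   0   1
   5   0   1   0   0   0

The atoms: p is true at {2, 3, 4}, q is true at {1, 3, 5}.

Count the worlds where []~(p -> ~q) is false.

1: successors {2, 4}; ~(p -> ~q) there: 2:F, 4:F. ✗
2: successors {3}; ~(p -> ~q) there: 3:T. ✓
3: no successors, so []~(p -> ~q) holds vacuously. ✓
4: successors {5}; ~(p -> ~q) there: 5:F. ✗
5: successors {2}; ~(p -> ~q) there: 2:F. ✗
Satisfying worlds: {2, 3}.
So []~(p -> ~q) fails at the other 3 worlds.

3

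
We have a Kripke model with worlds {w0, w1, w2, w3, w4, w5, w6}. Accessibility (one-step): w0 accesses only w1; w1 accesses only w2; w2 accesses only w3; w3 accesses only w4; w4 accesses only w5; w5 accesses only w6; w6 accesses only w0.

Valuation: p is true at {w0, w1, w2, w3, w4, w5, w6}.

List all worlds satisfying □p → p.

{w0, w1, w2, w3, w4, w5, w6}

w0: □p is T, p is T. ✓
w1: □p is T, p is T. ✓
w2: □p is T, p is T. ✓
w3: □p is T, p is T. ✓
w4: □p is T, p is T. ✓
w5: □p is T, p is T. ✓
w6: □p is T, p is T. ✓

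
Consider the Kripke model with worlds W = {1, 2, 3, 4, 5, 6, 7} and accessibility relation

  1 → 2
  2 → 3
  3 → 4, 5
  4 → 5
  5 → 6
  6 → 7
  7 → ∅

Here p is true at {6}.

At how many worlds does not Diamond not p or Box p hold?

1: not Diamond not p is F, Box p is F. ✗
2: not Diamond not p is F, Box p is F. ✗
3: not Diamond not p is F, Box p is F. ✗
4: not Diamond not p is F, Box p is F. ✗
5: not Diamond not p is T, Box p is T. ✓
6: not Diamond not p is F, Box p is F. ✗
7: not Diamond not p is T, Box p is T. ✓
Satisfying worlds: {5, 7}.

2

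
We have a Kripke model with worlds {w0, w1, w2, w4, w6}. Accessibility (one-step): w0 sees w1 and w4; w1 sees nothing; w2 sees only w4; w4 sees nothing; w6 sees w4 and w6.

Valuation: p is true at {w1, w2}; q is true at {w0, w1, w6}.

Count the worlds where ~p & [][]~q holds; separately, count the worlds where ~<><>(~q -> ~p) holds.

2 and 4

For ~p & [][]~q:
w0: ~p is T, [][]~q is T. ✓
w1: ~p is F, [][]~q is T. ✗
w2: ~p is F, [][]~q is T. ✗
w4: ~p is T, [][]~q is T. ✓
w6: ~p is T, [][]~q is F. ✗
— 2 worlds.
For ~<><>(~q -> ~p):
w0: <><>(~q -> ~p) is F. ✓
w1: <><>(~q -> ~p) is F. ✓
w2: <><>(~q -> ~p) is F. ✓
w4: <><>(~q -> ~p) is F. ✓
w6: <><>(~q -> ~p) is T. ✗
— 4 worlds.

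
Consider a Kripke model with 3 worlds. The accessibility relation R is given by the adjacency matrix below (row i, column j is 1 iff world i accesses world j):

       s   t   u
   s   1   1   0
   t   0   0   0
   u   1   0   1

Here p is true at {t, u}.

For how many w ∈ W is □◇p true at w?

2

s: successors {s, t}; ◇p there: s:T, t:F. ✗
t: no successors, so □◇p holds vacuously. ✓
u: successors {s, u}; ◇p there: s:T, u:T. ✓
Satisfying worlds: {t, u}.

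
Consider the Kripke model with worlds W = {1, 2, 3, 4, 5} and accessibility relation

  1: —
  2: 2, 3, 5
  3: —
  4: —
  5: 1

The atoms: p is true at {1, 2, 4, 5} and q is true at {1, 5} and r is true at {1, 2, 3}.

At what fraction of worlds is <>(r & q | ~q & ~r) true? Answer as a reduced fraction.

1/5

1: no successors, so <>(r & q | ~q & ~r) fails. ✗
2: successors {2, 3, 5}; r & q | ~q & ~r there: 2:F, 3:F, 5:F. ✗
3: no successors, so <>(r & q | ~q & ~r) fails. ✗
4: no successors, so <>(r & q | ~q & ~r) fails. ✗
5: successors {1}; r & q | ~q & ~r there: 1:T. ✓
That's 1 of 5 worlds, so 1/5.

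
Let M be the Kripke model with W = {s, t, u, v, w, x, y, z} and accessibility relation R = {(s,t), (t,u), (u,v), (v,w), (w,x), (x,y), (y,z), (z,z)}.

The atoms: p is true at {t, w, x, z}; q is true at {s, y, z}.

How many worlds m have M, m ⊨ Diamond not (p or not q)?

s: successors {t}; not (p or not q) there: t:F. ✗
t: successors {u}; not (p or not q) there: u:F. ✗
u: successors {v}; not (p or not q) there: v:F. ✗
v: successors {w}; not (p or not q) there: w:F. ✗
w: successors {x}; not (p or not q) there: x:F. ✗
x: successors {y}; not (p or not q) there: y:T. ✓
y: successors {z}; not (p or not q) there: z:F. ✗
z: successors {z}; not (p or not q) there: z:F. ✗
Satisfying worlds: {x}.

1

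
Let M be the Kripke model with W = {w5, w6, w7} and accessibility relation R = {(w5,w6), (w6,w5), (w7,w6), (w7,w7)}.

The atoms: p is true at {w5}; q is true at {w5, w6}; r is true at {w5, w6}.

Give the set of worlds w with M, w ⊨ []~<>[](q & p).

{w5}

w5: successors {w6}; ~<>[](q & p) there: w6:T. ✓
w6: successors {w5}; ~<>[](q & p) there: w5:F. ✗
w7: successors {w6, w7}; ~<>[](q & p) there: w6:T, w7:F. ✗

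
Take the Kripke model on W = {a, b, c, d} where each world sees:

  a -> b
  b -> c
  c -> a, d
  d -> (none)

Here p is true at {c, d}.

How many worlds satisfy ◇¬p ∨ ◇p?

a: ◇¬p is T, ◇p is F. ✓
b: ◇¬p is F, ◇p is T. ✓
c: ◇¬p is T, ◇p is T. ✓
d: ◇¬p is F, ◇p is F. ✗
Satisfying worlds: {a, b, c}.

3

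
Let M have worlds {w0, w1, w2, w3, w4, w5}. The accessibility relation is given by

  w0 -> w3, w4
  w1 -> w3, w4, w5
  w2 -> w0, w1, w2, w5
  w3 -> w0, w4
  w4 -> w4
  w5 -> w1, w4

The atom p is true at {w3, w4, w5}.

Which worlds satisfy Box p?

w0: successors {w3, w4}; p there: w3:T, w4:T. ✓
w1: successors {w3, w4, w5}; p there: w3:T, w4:T, w5:T. ✓
w2: successors {w0, w1, w2, w5}; p there: w0:F, w1:F, w2:F, w5:T. ✗
w3: successors {w0, w4}; p there: w0:F, w4:T. ✗
w4: successors {w4}; p there: w4:T. ✓
w5: successors {w1, w4}; p there: w1:F, w4:T. ✗

{w0, w1, w4}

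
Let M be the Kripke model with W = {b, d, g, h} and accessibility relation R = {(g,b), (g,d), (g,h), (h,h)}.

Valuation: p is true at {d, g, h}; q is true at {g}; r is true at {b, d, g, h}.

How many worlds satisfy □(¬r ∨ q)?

2

b: no successors, so □(¬r ∨ q) holds vacuously. ✓
d: no successors, so □(¬r ∨ q) holds vacuously. ✓
g: successors {b, d, h}; ¬r ∨ q there: b:F, d:F, h:F. ✗
h: successors {h}; ¬r ∨ q there: h:F. ✗
Satisfying worlds: {b, d}.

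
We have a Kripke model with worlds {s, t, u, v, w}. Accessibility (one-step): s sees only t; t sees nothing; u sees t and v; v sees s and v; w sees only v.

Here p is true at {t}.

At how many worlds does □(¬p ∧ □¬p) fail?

s: successors {t}; ¬p ∧ □¬p there: t:F. ✗
t: no successors, so □(¬p ∧ □¬p) holds vacuously. ✓
u: successors {t, v}; ¬p ∧ □¬p there: t:F, v:T. ✗
v: successors {s, v}; ¬p ∧ □¬p there: s:F, v:T. ✗
w: successors {v}; ¬p ∧ □¬p there: v:T. ✓
Satisfying worlds: {t, w}.
So □(¬p ∧ □¬p) fails at the other 3 worlds.

3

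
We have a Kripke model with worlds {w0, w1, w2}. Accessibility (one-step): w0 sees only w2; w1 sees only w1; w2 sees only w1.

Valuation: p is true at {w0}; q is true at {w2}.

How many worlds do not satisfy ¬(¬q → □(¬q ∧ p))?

w0: ¬q → □(¬q ∧ p) is F. ✓
w1: ¬q → □(¬q ∧ p) is F. ✓
w2: ¬q → □(¬q ∧ p) is T. ✗
Satisfying worlds: {w0, w1}.
So ¬(¬q → □(¬q ∧ p)) fails at the other 1 world.

1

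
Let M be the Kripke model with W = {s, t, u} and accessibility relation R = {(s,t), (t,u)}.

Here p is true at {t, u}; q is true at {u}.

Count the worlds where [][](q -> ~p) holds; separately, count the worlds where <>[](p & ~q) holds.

2 and 1

For [][](q -> ~p):
s: successors {t}; [](q -> ~p) there: t:F. ✗
t: successors {u}; [](q -> ~p) there: u:T. ✓
u: no successors, so [][](q -> ~p) holds vacuously. ✓
— 2 worlds.
For <>[](p & ~q):
s: successors {t}; [](p & ~q) there: t:F. ✗
t: successors {u}; [](p & ~q) there: u:T. ✓
u: no successors, so <>[](p & ~q) fails. ✗
— 1 world.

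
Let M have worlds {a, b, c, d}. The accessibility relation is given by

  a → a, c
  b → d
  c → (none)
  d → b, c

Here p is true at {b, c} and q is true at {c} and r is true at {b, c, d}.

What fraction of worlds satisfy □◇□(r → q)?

1/2

a: successors {a, c}; ◇□(r → q) there: a:T, c:F. ✗
b: successors {d}; ◇□(r → q) there: d:T. ✓
c: no successors, so □◇□(r → q) holds vacuously. ✓
d: successors {b, c}; ◇□(r → q) there: b:F, c:F. ✗
That's 2 of 4 worlds, so 2/4 = 1/2.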